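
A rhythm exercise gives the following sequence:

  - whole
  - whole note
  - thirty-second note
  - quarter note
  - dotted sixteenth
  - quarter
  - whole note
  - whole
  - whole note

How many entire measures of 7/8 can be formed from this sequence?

One bar of 7/8 = 28 thirty-second notes.
Convert each value to thirty-second notes: whole = 32; whole note = 32; thirty-second note = 1; quarter note = 8; dotted sixteenth = 3; quarter = 8; whole note = 32; whole = 32; whole note = 32.
Total: 32 + 32 + 1 + 8 + 3 + 8 + 32 + 32 + 32 = 180.
180 ÷ 28 = 6 complete bars with 12 left over.

6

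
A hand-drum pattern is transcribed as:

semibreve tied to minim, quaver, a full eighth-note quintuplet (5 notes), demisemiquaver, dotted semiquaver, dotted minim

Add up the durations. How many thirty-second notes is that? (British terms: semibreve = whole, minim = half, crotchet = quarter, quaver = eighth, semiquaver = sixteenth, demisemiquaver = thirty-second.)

96

In thirty-second notes: semibreve tied to minim (semibreve + minim) = 48; quaver = 4; a full eighth-note quintuplet (5 notes) (five quintuplet eighths span one half) = 16; demisemiquaver = 1; dotted semiquaver = 3; dotted minim = 24.
Altogether 48 + 4 + 16 + 1 + 3 + 24 = 96 thirty-second notes.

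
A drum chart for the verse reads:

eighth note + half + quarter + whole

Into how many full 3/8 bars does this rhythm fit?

5

One bar of 3/8 = 3 eighth notes.
Each duration in eighth notes: eighth note = 1; half = 4; quarter = 2; whole = 8.
Altogether 1 + 4 + 2 + 8 = 15.
15 ÷ 3 = 5 complete bars with 0 left over.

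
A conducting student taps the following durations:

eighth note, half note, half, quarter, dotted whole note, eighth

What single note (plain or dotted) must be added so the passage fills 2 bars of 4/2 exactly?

whole note

2 bars of 4/2 = 32 eighth notes.
In eighth notes: eighth note = 1; half note = 4; half = 4; quarter = 2; dotted whole note = 12; eighth = 1.
Adding: 1 + 4 + 4 + 2 + 12 + 1 = 24.
Remaining: 32 − 24 = 8 eighth notes, which is a whole note.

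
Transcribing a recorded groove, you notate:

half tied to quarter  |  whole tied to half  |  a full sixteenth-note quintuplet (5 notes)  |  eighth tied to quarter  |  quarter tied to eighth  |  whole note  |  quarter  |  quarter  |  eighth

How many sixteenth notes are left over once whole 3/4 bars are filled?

6

One bar of 3/4 = 6 eighth notes.
Convert each value to eighth notes: half tied to quarter (half + quarter) = 6; whole tied to half (whole + half) = 12; a full sixteenth-note quintuplet (5 notes) (five quintuplet sixteenths span one quarter) = 2; eighth tied to quarter (eighth + quarter) = 3; quarter tied to eighth (quarter + eighth) = 3; whole note = 8; quarter = 2; quarter = 2; eighth = 1.
Total: 6 + 12 + 2 + 3 + 3 + 8 + 2 + 2 + 1 = 39.
39 ÷ 6 = 6 complete bars with 3 eighth notes remaining = 6 sixteenth notes.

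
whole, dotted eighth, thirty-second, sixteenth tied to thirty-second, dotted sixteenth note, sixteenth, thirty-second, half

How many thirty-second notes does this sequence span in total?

64

Express everything in thirty-second notes: whole = 32; dotted eighth = 6; thirty-second = 1; sixteenth tied to thirty-second (sixteenth + thirty-second) = 3; dotted sixteenth note = 3; sixteenth = 2; thirty-second = 1; half = 16.
Sum: 32 + 6 + 1 + 3 + 3 + 2 + 1 + 16 = 64 thirty-second notes.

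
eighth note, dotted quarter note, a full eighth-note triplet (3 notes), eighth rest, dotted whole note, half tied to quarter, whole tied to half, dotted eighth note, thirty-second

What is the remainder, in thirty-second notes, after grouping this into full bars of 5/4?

One bar of 5/4 = 40 thirty-second notes.
Each duration in thirty-second notes: eighth note = 4; dotted quarter note = 12; a full eighth-note triplet (3 notes) (three triplet eighths span one quarter) = 8; eighth rest = 4; dotted whole note = 48; half tied to quarter (half + quarter) = 24; whole tied to half (whole + half) = 48; dotted eighth note = 6; thirty-second = 1.
Sum: 4 + 12 + 8 + 4 + 48 + 24 + 48 + 6 + 1 = 155.
155 ÷ 40 = 3 complete bars with 35 thirty-second notes remaining.

35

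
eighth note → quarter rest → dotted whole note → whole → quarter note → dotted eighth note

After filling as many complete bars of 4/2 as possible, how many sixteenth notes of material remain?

21

One bar of 4/2 = 32 sixteenth notes.
Convert each value to sixteenth notes: eighth note = 2; quarter rest = 4; dotted whole note = 24; whole = 16; quarter note = 4; dotted eighth note = 3.
Adding: 2 + 4 + 24 + 16 + 4 + 3 = 53.
53 ÷ 32 = 1 complete bar with 21 sixteenth notes remaining.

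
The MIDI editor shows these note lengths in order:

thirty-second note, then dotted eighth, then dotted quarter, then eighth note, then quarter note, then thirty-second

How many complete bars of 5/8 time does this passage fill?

1

One bar of 5/8 = 20 thirty-second notes.
In thirty-second notes: thirty-second note = 1; dotted eighth = 6; dotted quarter = 12; eighth note = 4; quarter note = 8; thirty-second = 1.
Total: 1 + 6 + 12 + 4 + 8 + 1 = 32.
32 ÷ 20 = 1 complete bar with 12 left over.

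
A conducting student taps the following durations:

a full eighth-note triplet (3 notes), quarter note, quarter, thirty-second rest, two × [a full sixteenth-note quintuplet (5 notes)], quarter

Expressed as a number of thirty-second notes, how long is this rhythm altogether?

49

Each duration in thirty-second notes: a full eighth-note triplet (3 notes) (three triplet eighths span one quarter) = 8; quarter note = 8; quarter = 8; thirty-second rest = 1; a full sixteenth-note quintuplet (5 notes) (five quintuplet sixteenths span one quarter) = 8; a full sixteenth-note quintuplet (5 notes) (five quintuplet sixteenths span one quarter) = 8; quarter = 8.
Adding: 8 + 8 + 8 + 1 + 8 + 8 + 8 = 49 thirty-second notes.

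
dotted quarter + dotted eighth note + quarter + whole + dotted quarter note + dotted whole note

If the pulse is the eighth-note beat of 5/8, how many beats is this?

29.5

One eighth-note beat = 2 sixteenth notes.
Each duration in sixteenth notes: dotted quarter = 6; dotted eighth note = 3; quarter = 4; whole = 16; dotted quarter note = 6; dotted whole note = 24.
Altogether 6 + 3 + 4 + 16 + 6 + 24 = 59.
59 ÷ 2 = 29.5 beats.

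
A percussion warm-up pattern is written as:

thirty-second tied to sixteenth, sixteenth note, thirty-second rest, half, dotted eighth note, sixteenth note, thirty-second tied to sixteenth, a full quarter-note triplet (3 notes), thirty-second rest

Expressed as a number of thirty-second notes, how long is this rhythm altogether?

50

Express everything in thirty-second notes: thirty-second tied to sixteenth (thirty-second + sixteenth) = 3; sixteenth note = 2; thirty-second rest = 1; half = 16; dotted eighth note = 6; sixteenth note = 2; thirty-second tied to sixteenth (thirty-second + sixteenth) = 3; a full quarter-note triplet (3 notes) (three triplet quarters span one half) = 16; thirty-second rest = 1.
Sum: 3 + 2 + 1 + 16 + 6 + 2 + 3 + 16 + 1 = 50 thirty-second notes.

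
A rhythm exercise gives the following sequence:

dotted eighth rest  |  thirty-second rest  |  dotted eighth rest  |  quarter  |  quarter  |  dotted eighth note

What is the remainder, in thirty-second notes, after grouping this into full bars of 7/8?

7

One bar of 7/8 = 28 thirty-second notes.
Convert each value to thirty-second notes: dotted eighth rest = 6; thirty-second rest = 1; dotted eighth rest = 6; quarter = 8; quarter = 8; dotted eighth note = 6.
Total: 6 + 1 + 6 + 8 + 8 + 6 = 35.
35 ÷ 28 = 1 complete bar with 7 thirty-second notes remaining.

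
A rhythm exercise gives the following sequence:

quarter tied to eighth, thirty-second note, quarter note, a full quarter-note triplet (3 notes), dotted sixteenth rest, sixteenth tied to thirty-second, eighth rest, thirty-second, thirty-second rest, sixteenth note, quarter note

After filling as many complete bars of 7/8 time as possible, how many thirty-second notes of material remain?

One bar of 7/8 = 28 thirty-second notes.
Working in thirty-second notes: quarter tied to eighth (quarter + eighth) = 12; thirty-second note = 1; quarter note = 8; a full quarter-note triplet (3 notes) (three triplet quarters span one half) = 16; dotted sixteenth rest = 3; sixteenth tied to thirty-second (sixteenth + thirty-second) = 3; eighth rest = 4; thirty-second = 1; thirty-second rest = 1; sixteenth note = 2; quarter note = 8.
Sum: 12 + 1 + 8 + 16 + 3 + 3 + 4 + 1 + 1 + 2 + 8 = 59.
59 ÷ 28 = 2 complete bars with 3 thirty-second notes remaining.

3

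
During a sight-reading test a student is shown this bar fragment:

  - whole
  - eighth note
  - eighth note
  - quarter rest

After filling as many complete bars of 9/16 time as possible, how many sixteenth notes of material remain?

One bar of 9/16 = 9 sixteenth notes.
In sixteenth notes: whole = 16; eighth note = 2; eighth note = 2; quarter rest = 4.
Total: 16 + 2 + 2 + 4 = 24.
24 ÷ 9 = 2 complete bars with 6 sixteenth notes remaining.

6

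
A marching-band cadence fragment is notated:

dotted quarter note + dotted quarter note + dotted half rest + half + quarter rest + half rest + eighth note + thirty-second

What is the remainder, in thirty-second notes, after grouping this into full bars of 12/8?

One bar of 12/8 = 48 thirty-second notes.
Each duration in thirty-second notes: dotted quarter note = 12; dotted quarter note = 12; dotted half rest = 24; half = 16; quarter rest = 8; half rest = 16; eighth note = 4; thirty-second = 1.
Total: 12 + 12 + 24 + 16 + 8 + 16 + 4 + 1 = 93.
93 ÷ 48 = 1 complete bar with 45 thirty-second notes remaining.

45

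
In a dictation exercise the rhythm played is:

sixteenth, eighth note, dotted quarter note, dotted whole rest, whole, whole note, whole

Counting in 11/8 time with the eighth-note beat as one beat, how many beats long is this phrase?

One eighth-note beat = 2 sixteenth notes.
Each duration in sixteenth notes: sixteenth = 1; eighth note = 2; dotted quarter note = 6; dotted whole rest = 24; whole = 16; whole note = 16; whole = 16.
Adding: 1 + 2 + 6 + 24 + 16 + 16 + 16 = 81.
81 ÷ 2 = 40.5 beats.

40.5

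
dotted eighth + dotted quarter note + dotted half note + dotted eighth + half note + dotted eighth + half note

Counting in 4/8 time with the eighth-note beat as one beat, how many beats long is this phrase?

One eighth-note beat = 2 sixteenth notes.
Convert each value to sixteenth notes: dotted eighth = 3; dotted quarter note = 6; dotted half note = 12; dotted eighth = 3; half note = 8; dotted eighth = 3; half note = 8.
Altogether 3 + 6 + 12 + 3 + 8 + 3 + 8 = 43.
43 ÷ 2 = 21.5 beats.

21.5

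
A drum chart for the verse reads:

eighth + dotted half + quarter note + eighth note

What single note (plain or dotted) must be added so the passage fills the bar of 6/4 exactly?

quarter note

The bar of 6/4 = 12 eighth notes.
Each duration in eighth notes: eighth = 1; dotted half = 6; quarter note = 2; eighth note = 1.
Total: 1 + 6 + 2 + 1 = 10.
Remaining: 12 − 10 = 2 eighth notes, which is a quarter note.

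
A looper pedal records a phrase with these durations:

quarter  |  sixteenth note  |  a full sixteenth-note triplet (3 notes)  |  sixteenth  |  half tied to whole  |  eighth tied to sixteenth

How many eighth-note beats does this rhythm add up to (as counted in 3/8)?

17.5

One eighth-note beat = 2 sixteenth notes.
In sixteenth notes: quarter = 4; sixteenth note = 1; a full sixteenth-note triplet (3 notes) (three triplet sixteenths span one eighth) = 2; sixteenth = 1; half tied to whole (half + whole) = 24; eighth tied to sixteenth (eighth + sixteenth) = 3.
Total: 4 + 1 + 2 + 1 + 24 + 3 = 35.
35 ÷ 2 = 17.5 beats.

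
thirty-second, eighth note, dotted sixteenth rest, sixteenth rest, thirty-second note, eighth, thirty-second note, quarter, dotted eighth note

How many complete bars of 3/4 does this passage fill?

1

One bar of 3/4 = 24 thirty-second notes.
Express everything in thirty-second notes: thirty-second = 1; eighth note = 4; dotted sixteenth rest = 3; sixteenth rest = 2; thirty-second note = 1; eighth = 4; thirty-second note = 1; quarter = 8; dotted eighth note = 6.
Adding: 1 + 4 + 3 + 2 + 1 + 4 + 1 + 8 + 6 = 30.
30 ÷ 24 = 1 complete bar with 6 left over.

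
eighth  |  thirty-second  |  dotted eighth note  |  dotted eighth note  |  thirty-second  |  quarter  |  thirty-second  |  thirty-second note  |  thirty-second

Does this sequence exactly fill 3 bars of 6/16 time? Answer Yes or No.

No

One bar of 6/16 = 12 thirty-second notes, so 3 bars = 36.
Express everything in thirty-second notes: eighth = 4; thirty-second = 1; dotted eighth note = 6; dotted eighth note = 6; thirty-second = 1; quarter = 8; thirty-second = 1; thirty-second note = 1; thirty-second = 1.
Altogether 4 + 1 + 6 + 6 + 1 + 8 + 1 + 1 + 1 = 29.
29 falls short of 36, so the answer is No.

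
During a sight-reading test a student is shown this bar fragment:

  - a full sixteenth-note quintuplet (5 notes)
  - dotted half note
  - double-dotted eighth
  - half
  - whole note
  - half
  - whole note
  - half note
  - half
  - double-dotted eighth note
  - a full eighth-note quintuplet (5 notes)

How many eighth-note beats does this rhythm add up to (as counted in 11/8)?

One eighth-note beat = 4 thirty-second notes.
Working in thirty-second notes: a full sixteenth-note quintuplet (5 notes) (five quintuplet sixteenths span one quarter) = 8; dotted half note = 24; double-dotted eighth = 7; half = 16; whole note = 32; half = 16; whole note = 32; half note = 16; half = 16; double-dotted eighth note = 7; a full eighth-note quintuplet (5 notes) (five quintuplet eighths span one half) = 16.
Total: 8 + 24 + 7 + 16 + 32 + 16 + 32 + 16 + 16 + 7 + 16 = 190.
190 ÷ 4 = 47.5 beats.

47.5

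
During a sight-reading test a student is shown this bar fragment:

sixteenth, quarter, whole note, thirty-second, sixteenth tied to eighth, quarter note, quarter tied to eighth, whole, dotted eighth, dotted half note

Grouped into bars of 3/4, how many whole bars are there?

5

One bar of 3/4 = 24 thirty-second notes.
In thirty-second notes: sixteenth = 2; quarter = 8; whole note = 32; thirty-second = 1; sixteenth tied to eighth (sixteenth + eighth) = 6; quarter note = 8; quarter tied to eighth (quarter + eighth) = 12; whole = 32; dotted eighth = 6; dotted half note = 24.
Sum: 2 + 8 + 32 + 1 + 6 + 8 + 12 + 32 + 6 + 24 = 131.
131 ÷ 24 = 5 complete bars with 11 left over.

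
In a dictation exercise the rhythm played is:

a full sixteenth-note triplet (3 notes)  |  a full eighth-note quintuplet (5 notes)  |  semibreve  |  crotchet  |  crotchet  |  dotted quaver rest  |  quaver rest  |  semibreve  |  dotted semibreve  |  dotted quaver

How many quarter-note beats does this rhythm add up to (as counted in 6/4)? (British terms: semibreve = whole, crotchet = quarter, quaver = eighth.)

One quarter-note beat = 4 sixteenth notes.
Convert each value to sixteenth notes: a full sixteenth-note triplet (3 notes) (three triplet sixteenths span one eighth) = 2; a full eighth-note quintuplet (5 notes) (five quintuplet eighths span one half) = 8; semibreve = 16; crotchet = 4; crotchet = 4; dotted quaver rest = 3; quaver rest = 2; semibreve = 16; dotted semibreve = 24; dotted quaver = 3.
Adding: 2 + 8 + 16 + 4 + 4 + 3 + 2 + 16 + 24 + 3 = 82.
82 ÷ 4 = 20.5 beats.

20.5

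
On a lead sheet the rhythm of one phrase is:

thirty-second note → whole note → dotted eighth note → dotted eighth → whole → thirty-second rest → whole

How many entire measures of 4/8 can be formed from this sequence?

6

One bar of 4/8 = 16 thirty-second notes.
Each duration in thirty-second notes: thirty-second note = 1; whole note = 32; dotted eighth note = 6; dotted eighth = 6; whole = 32; thirty-second rest = 1; whole = 32.
Total: 1 + 32 + 6 + 6 + 32 + 1 + 32 = 110.
110 ÷ 16 = 6 complete bars with 14 left over.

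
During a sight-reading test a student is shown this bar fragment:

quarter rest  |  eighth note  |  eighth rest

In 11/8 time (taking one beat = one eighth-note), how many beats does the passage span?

4

One eighth-note beat = 2 sixteenth notes.
Each duration in sixteenth notes: quarter rest = 4; eighth note = 2; eighth rest = 2.
Altogether 4 + 2 + 2 = 8.
8 ÷ 2 = 4 beats.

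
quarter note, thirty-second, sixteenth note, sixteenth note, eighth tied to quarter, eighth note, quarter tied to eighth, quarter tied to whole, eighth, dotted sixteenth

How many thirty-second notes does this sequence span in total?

Convert each value to thirty-second notes: quarter note = 8; thirty-second = 1; sixteenth note = 2; sixteenth note = 2; eighth tied to quarter (eighth + quarter) = 12; eighth note = 4; quarter tied to eighth (quarter + eighth) = 12; quarter tied to whole (quarter + whole) = 40; eighth = 4; dotted sixteenth = 3.
Sum: 8 + 1 + 2 + 2 + 12 + 4 + 12 + 40 + 4 + 3 = 88 thirty-second notes.

88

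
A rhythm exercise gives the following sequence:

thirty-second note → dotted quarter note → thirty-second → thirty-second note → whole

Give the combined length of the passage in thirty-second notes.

Express everything in thirty-second notes: thirty-second note = 1; dotted quarter note = 12; thirty-second = 1; thirty-second note = 1; whole = 32.
Adding: 1 + 12 + 1 + 1 + 32 = 47 thirty-second notes.

47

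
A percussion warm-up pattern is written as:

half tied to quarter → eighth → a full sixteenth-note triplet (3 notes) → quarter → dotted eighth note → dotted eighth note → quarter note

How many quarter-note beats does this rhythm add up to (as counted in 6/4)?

7.5

One quarter-note beat = 4 sixteenth notes.
In sixteenth notes: half tied to quarter (half + quarter) = 12; eighth = 2; a full sixteenth-note triplet (3 notes) (three triplet sixteenths span one eighth) = 2; quarter = 4; dotted eighth note = 3; dotted eighth note = 3; quarter note = 4.
Altogether 12 + 2 + 2 + 4 + 3 + 3 + 4 = 30.
30 ÷ 4 = 7.5 beats.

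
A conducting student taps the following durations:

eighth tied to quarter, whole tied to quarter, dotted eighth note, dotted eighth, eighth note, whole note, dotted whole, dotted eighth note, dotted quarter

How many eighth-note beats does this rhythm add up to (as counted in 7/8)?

One eighth-note beat = 2 sixteenth notes.
Working in sixteenth notes: eighth tied to quarter (eighth + quarter) = 6; whole tied to quarter (whole + quarter) = 20; dotted eighth note = 3; dotted eighth = 3; eighth note = 2; whole note = 16; dotted whole = 24; dotted eighth note = 3; dotted quarter = 6.
Adding: 6 + 20 + 3 + 3 + 2 + 16 + 24 + 3 + 6 = 83.
83 ÷ 2 = 41.5 beats.

41.5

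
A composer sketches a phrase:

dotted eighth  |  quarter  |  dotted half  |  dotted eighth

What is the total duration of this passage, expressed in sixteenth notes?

22

In sixteenth notes: dotted eighth = 3; quarter = 4; dotted half = 12; dotted eighth = 3.
Total: 3 + 4 + 12 + 3 = 22 sixteenth notes.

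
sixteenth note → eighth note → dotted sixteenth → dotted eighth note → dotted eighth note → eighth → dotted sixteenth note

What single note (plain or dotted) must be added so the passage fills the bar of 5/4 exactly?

dotted quarter note

The bar of 5/4 = 40 thirty-second notes.
In thirty-second notes: sixteenth note = 2; eighth note = 4; dotted sixteenth = 3; dotted eighth note = 6; dotted eighth note = 6; eighth = 4; dotted sixteenth note = 3.
Altogether 2 + 4 + 3 + 6 + 6 + 4 + 3 = 28.
Remaining: 40 − 28 = 12 thirty-second notes, which is a dotted quarter note.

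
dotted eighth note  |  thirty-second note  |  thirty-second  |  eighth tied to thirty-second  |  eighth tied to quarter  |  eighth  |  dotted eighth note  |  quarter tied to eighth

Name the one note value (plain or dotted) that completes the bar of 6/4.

The bar of 6/4 = 48 thirty-second notes.
In thirty-second notes: dotted eighth note = 6; thirty-second note = 1; thirty-second = 1; eighth tied to thirty-second (eighth + thirty-second) = 5; eighth tied to quarter (eighth + quarter) = 12; eighth = 4; dotted eighth note = 6; quarter tied to eighth (quarter + eighth) = 12.
Adding: 6 + 1 + 1 + 5 + 12 + 4 + 6 + 12 = 47.
Remaining: 48 − 47 = 1 thirty-second note, which is a thirty-second note.

thirty-second note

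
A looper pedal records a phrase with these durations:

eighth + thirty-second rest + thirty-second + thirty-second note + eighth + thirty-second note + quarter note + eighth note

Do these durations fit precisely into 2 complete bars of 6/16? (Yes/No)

One bar of 6/16 = 12 thirty-second notes, so 2 bars = 24.
In thirty-second notes: eighth = 4; thirty-second rest = 1; thirty-second = 1; thirty-second note = 1; eighth = 4; thirty-second note = 1; quarter note = 8; eighth note = 4.
Total: 4 + 1 + 1 + 1 + 4 + 1 + 8 + 4 = 24.
24 equals 24, so the answer is Yes.

Yes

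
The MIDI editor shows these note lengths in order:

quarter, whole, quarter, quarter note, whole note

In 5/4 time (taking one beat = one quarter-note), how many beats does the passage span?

One quarter-note beat = 2 eighth notes.
In eighth notes: quarter = 2; whole = 8; quarter = 2; quarter note = 2; whole note = 8.
Adding: 2 + 8 + 2 + 2 + 8 = 22.
22 ÷ 2 = 11 beats.

11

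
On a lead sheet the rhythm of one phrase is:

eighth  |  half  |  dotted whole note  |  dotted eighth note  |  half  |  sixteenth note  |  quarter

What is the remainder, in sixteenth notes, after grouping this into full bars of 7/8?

8

One bar of 7/8 = 14 sixteenth notes.
Working in sixteenth notes: eighth = 2; half = 8; dotted whole note = 24; dotted eighth note = 3; half = 8; sixteenth note = 1; quarter = 4.
Total: 2 + 8 + 24 + 3 + 8 + 1 + 4 = 50.
50 ÷ 14 = 3 complete bars with 8 sixteenth notes remaining.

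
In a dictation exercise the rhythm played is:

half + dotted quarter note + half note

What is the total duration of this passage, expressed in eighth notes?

Convert each value to eighth notes: half = 4; dotted quarter note = 3; half note = 4.
Altogether 4 + 3 + 4 = 11 eighth notes.

11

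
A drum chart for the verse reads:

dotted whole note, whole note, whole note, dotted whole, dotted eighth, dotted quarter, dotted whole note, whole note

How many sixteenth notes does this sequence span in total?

Each duration in sixteenth notes: dotted whole note = 24; whole note = 16; whole note = 16; dotted whole = 24; dotted eighth = 3; dotted quarter = 6; dotted whole note = 24; whole note = 16.
Adding: 24 + 16 + 16 + 24 + 3 + 6 + 24 + 16 = 129 sixteenth notes.

129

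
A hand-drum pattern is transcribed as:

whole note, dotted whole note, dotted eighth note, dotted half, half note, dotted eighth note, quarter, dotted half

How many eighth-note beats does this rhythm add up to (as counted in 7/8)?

41

One eighth-note beat = 2 sixteenth notes.
Each duration in sixteenth notes: whole note = 16; dotted whole note = 24; dotted eighth note = 3; dotted half = 12; half note = 8; dotted eighth note = 3; quarter = 4; dotted half = 12.
Adding: 16 + 24 + 3 + 12 + 8 + 3 + 4 + 12 = 82.
82 ÷ 2 = 41 beats.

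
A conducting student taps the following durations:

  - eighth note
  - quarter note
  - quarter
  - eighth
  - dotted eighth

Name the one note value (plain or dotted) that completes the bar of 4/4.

sixteenth note

The bar of 4/4 = 16 sixteenth notes.
In sixteenth notes: eighth note = 2; quarter note = 4; quarter = 4; eighth = 2; dotted eighth = 3.
Altogether 2 + 4 + 4 + 2 + 3 = 15.
Remaining: 16 − 15 = 1 sixteenth note, which is a sixteenth note.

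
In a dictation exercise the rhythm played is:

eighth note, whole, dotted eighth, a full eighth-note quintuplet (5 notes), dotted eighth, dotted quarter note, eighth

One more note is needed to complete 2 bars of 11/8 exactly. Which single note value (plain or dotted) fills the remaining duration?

2 bars of 11/8 = 44 sixteenth notes.
Working in sixteenth notes: eighth note = 2; whole = 16; dotted eighth = 3; a full eighth-note quintuplet (5 notes) (five quintuplet eighths span one half) = 8; dotted eighth = 3; dotted quarter note = 6; eighth = 2.
Total: 2 + 16 + 3 + 8 + 3 + 6 + 2 = 40.
Remaining: 44 − 40 = 4 sixteenth notes, which is a quarter note.

quarter note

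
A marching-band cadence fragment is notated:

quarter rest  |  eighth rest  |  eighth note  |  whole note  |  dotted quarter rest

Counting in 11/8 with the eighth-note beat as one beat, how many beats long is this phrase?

15

One eighth-note beat = 2 sixteenth notes.
Working in sixteenth notes: quarter rest = 4; eighth rest = 2; eighth note = 2; whole note = 16; dotted quarter rest = 6.
Altogether 4 + 2 + 2 + 16 + 6 = 30.
30 ÷ 2 = 15 beats.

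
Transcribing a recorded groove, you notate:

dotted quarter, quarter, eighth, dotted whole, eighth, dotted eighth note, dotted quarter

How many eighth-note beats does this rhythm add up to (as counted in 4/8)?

One eighth-note beat = 2 sixteenth notes.
In sixteenth notes: dotted quarter = 6; quarter = 4; eighth = 2; dotted whole = 24; eighth = 2; dotted eighth note = 3; dotted quarter = 6.
Total: 6 + 4 + 2 + 24 + 2 + 3 + 6 = 47.
47 ÷ 2 = 23.5 beats.

23.5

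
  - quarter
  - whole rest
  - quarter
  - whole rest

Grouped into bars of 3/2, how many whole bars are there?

1

One bar of 3/2 = 6 quarter notes.
Working in quarter notes: quarter = 1; whole rest = 4; quarter = 1; whole rest = 4.
Total: 1 + 4 + 1 + 4 = 10.
10 ÷ 6 = 1 complete bar with 4 left over.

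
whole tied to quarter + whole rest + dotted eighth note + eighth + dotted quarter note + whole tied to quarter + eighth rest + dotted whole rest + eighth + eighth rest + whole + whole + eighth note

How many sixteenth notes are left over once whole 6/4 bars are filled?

11

One bar of 6/4 = 24 sixteenth notes.
Convert each value to sixteenth notes: whole tied to quarter (whole + quarter) = 20; whole rest = 16; dotted eighth note = 3; eighth = 2; dotted quarter note = 6; whole tied to quarter (whole + quarter) = 20; eighth rest = 2; dotted whole rest = 24; eighth = 2; eighth rest = 2; whole = 16; whole = 16; eighth note = 2.
Sum: 20 + 16 + 3 + 2 + 6 + 20 + 2 + 24 + 2 + 2 + 16 + 16 + 2 = 131.
131 ÷ 24 = 5 complete bars with 11 sixteenth notes remaining.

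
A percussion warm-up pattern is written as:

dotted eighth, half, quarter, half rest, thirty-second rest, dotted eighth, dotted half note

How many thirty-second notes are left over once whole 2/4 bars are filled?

One bar of 2/4 = 16 thirty-second notes.
Working in thirty-second notes: dotted eighth = 6; half = 16; quarter = 8; half rest = 16; thirty-second rest = 1; dotted eighth = 6; dotted half note = 24.
Total: 6 + 16 + 8 + 16 + 1 + 6 + 24 = 77.
77 ÷ 16 = 4 complete bars with 13 thirty-second notes remaining.

13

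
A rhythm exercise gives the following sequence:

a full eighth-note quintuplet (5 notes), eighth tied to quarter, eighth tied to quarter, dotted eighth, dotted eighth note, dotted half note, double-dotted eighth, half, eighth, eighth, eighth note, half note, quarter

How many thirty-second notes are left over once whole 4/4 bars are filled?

7

One bar of 4/4 = 32 thirty-second notes.
Each duration in thirty-second notes: a full eighth-note quintuplet (5 notes) (five quintuplet eighths span one half) = 16; eighth tied to quarter (eighth + quarter) = 12; eighth tied to quarter (eighth + quarter) = 12; dotted eighth = 6; dotted eighth note = 6; dotted half note = 24; double-dotted eighth = 7; half = 16; eighth = 4; eighth = 4; eighth note = 4; half note = 16; quarter = 8.
Adding: 16 + 12 + 12 + 6 + 6 + 24 + 7 + 16 + 4 + 4 + 4 + 16 + 8 = 135.
135 ÷ 32 = 4 complete bars with 7 thirty-second notes remaining.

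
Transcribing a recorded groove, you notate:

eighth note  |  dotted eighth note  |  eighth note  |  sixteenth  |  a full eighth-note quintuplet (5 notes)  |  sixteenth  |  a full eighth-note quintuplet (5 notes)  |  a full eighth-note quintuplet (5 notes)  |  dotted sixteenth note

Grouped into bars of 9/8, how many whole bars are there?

1

One bar of 9/8 = 36 thirty-second notes.
Express everything in thirty-second notes: eighth note = 4; dotted eighth note = 6; eighth note = 4; sixteenth = 2; a full eighth-note quintuplet (5 notes) (five quintuplet eighths span one half) = 16; sixteenth = 2; a full eighth-note quintuplet (5 notes) (five quintuplet eighths span one half) = 16; a full eighth-note quintuplet (5 notes) (five quintuplet eighths span one half) = 16; dotted sixteenth note = 3.
Sum: 4 + 6 + 4 + 2 + 16 + 2 + 16 + 16 + 3 = 69.
69 ÷ 36 = 1 complete bar with 33 left over.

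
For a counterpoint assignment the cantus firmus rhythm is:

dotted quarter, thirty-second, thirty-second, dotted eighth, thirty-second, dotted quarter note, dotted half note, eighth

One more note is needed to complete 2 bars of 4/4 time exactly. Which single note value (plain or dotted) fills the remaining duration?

dotted sixteenth note

2 bars of 4/4 = 64 thirty-second notes.
In thirty-second notes: dotted quarter = 12; thirty-second = 1; thirty-second = 1; dotted eighth = 6; thirty-second = 1; dotted quarter note = 12; dotted half note = 24; eighth = 4.
Adding: 12 + 1 + 1 + 6 + 1 + 12 + 24 + 4 = 61.
Remaining: 64 − 61 = 3 thirty-second notes, which is a dotted sixteenth note.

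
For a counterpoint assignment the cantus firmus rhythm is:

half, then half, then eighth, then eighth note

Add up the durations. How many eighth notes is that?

10

Working in eighth notes: half = 4; half = 4; eighth = 1; eighth note = 1.
Sum: 4 + 4 + 1 + 1 = 10 eighth notes.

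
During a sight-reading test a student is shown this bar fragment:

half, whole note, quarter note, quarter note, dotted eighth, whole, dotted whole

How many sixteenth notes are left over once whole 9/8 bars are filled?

3

One bar of 9/8 = 18 sixteenth notes.
In sixteenth notes: half = 8; whole note = 16; quarter note = 4; quarter note = 4; dotted eighth = 3; whole = 16; dotted whole = 24.
Total: 8 + 16 + 4 + 4 + 3 + 16 + 24 = 75.
75 ÷ 18 = 4 complete bars with 3 sixteenth notes remaining.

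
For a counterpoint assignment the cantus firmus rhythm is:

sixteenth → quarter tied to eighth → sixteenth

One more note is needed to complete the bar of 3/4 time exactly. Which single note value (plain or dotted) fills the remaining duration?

The bar of 3/4 = 12 sixteenth notes.
In sixteenth notes: sixteenth = 1; quarter tied to eighth (quarter + eighth) = 6; sixteenth = 1.
Adding: 1 + 6 + 1 = 8.
Remaining: 12 − 8 = 4 sixteenth notes, which is a quarter note.

quarter note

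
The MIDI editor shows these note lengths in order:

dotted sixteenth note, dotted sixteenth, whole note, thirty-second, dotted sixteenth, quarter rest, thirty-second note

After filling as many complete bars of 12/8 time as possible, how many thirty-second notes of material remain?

3

One bar of 12/8 = 48 thirty-second notes.
Convert each value to thirty-second notes: dotted sixteenth note = 3; dotted sixteenth = 3; whole note = 32; thirty-second = 1; dotted sixteenth = 3; quarter rest = 8; thirty-second note = 1.
Altogether 3 + 3 + 32 + 1 + 3 + 8 + 1 = 51.
51 ÷ 48 = 1 complete bar with 3 thirty-second notes remaining.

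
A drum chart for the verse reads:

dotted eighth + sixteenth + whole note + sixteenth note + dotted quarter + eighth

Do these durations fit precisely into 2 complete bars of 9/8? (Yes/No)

One bar of 9/8 = 18 sixteenth notes, so 2 bars = 36.
Each duration in sixteenth notes: dotted eighth = 3; sixteenth = 1; whole note = 16; sixteenth note = 1; dotted quarter = 6; eighth = 2.
Adding: 3 + 1 + 16 + 1 + 6 + 2 = 29.
29 falls short of 36, so the answer is No.

No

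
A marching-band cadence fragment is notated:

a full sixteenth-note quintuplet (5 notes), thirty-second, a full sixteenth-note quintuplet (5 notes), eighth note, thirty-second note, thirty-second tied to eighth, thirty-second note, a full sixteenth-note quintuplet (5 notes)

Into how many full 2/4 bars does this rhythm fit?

One bar of 2/4 = 16 thirty-second notes.
Working in thirty-second notes: a full sixteenth-note quintuplet (5 notes) (five quintuplet sixteenths span one quarter) = 8; thirty-second = 1; a full sixteenth-note quintuplet (5 notes) (five quintuplet sixteenths span one quarter) = 8; eighth note = 4; thirty-second note = 1; thirty-second tied to eighth (thirty-second + eighth) = 5; thirty-second note = 1; a full sixteenth-note quintuplet (5 notes) (five quintuplet sixteenths span one quarter) = 8.
Sum: 8 + 1 + 8 + 4 + 1 + 5 + 1 + 8 = 36.
36 ÷ 16 = 2 complete bars with 4 left over.

2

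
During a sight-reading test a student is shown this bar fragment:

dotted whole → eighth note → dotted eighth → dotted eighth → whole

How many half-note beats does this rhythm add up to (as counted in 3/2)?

6

One half-note beat = 8 sixteenth notes.
Convert each value to sixteenth notes: dotted whole = 24; eighth note = 2; dotted eighth = 3; dotted eighth = 3; whole = 16.
Total: 24 + 2 + 3 + 3 + 16 = 48.
48 ÷ 8 = 6 beats.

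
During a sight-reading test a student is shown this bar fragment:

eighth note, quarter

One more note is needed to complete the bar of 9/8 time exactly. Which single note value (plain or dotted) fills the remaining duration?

dotted half note

The bar of 9/8 = 9 eighth notes.
Working in eighth notes: eighth note = 1; quarter = 2.
Adding: 1 + 2 = 3.
Remaining: 9 − 3 = 6 eighth notes, which is a dotted half note.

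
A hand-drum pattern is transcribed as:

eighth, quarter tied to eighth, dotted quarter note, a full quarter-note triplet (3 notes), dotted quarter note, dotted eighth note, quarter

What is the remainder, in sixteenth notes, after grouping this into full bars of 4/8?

One bar of 4/8 = 8 sixteenth notes.
Express everything in sixteenth notes: eighth = 2; quarter tied to eighth (quarter + eighth) = 6; dotted quarter note = 6; a full quarter-note triplet (3 notes) (three triplet quarters span one half) = 8; dotted quarter note = 6; dotted eighth note = 3; quarter = 4.
Adding: 2 + 6 + 6 + 8 + 6 + 3 + 4 = 35.
35 ÷ 8 = 4 complete bars with 3 sixteenth notes remaining.

3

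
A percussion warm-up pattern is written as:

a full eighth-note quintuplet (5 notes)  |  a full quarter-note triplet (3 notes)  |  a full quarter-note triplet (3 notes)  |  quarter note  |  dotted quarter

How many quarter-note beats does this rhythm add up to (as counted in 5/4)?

8.5

One quarter-note beat = 2 eighth notes.
Working in eighth notes: a full eighth-note quintuplet (5 notes) (five quintuplet eighths span one half) = 4; a full quarter-note triplet (3 notes) (three triplet quarters span one half) = 4; a full quarter-note triplet (3 notes) (three triplet quarters span one half) = 4; quarter note = 2; dotted quarter = 3.
Altogether 4 + 4 + 4 + 2 + 3 = 17.
17 ÷ 2 = 8.5 beats.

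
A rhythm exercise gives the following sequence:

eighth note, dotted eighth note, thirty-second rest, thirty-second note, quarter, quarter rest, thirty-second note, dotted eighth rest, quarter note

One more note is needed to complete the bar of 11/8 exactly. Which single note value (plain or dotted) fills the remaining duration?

thirty-second note

The bar of 11/8 = 44 thirty-second notes.
In thirty-second notes: eighth note = 4; dotted eighth note = 6; thirty-second rest = 1; thirty-second note = 1; quarter = 8; quarter rest = 8; thirty-second note = 1; dotted eighth rest = 6; quarter note = 8.
Adding: 4 + 6 + 1 + 1 + 8 + 8 + 1 + 6 + 8 = 43.
Remaining: 44 − 43 = 1 thirty-second note, which is a thirty-second note.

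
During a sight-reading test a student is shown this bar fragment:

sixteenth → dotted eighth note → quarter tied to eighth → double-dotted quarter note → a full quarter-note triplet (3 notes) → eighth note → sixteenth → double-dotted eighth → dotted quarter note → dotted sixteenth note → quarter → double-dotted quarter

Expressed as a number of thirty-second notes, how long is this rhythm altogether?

In thirty-second notes: sixteenth = 2; dotted eighth note = 6; quarter tied to eighth (quarter + eighth) = 12; double-dotted quarter note = 14; a full quarter-note triplet (3 notes) (three triplet quarters span one half) = 16; eighth note = 4; sixteenth = 2; double-dotted eighth = 7; dotted quarter note = 12; dotted sixteenth note = 3; quarter = 8; double-dotted quarter = 14.
Adding: 2 + 6 + 12 + 14 + 16 + 4 + 2 + 7 + 12 + 3 + 8 + 14 = 100 thirty-second notes.

100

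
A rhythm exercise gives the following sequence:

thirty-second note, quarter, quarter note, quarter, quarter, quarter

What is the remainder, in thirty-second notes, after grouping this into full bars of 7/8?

One bar of 7/8 = 28 thirty-second notes.
Express everything in thirty-second notes: thirty-second note = 1; quarter = 8; quarter note = 8; quarter = 8; quarter = 8; quarter = 8.
Adding: 1 + 8 + 8 + 8 + 8 + 8 = 41.
41 ÷ 28 = 1 complete bar with 13 thirty-second notes remaining.

13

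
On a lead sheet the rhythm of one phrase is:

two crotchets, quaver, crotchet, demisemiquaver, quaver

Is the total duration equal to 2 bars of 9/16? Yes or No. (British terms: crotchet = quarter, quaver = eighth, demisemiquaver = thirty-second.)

No

One bar of 9/16 = 18 thirty-second notes, so 2 bars = 36.
Convert each value to thirty-second notes: crotchet = 8; crotchet = 8; quaver = 4; crotchet = 8; demisemiquaver = 1; quaver = 4.
Total: 8 + 8 + 4 + 8 + 1 + 4 = 33.
33 falls short of 36, so the answer is No.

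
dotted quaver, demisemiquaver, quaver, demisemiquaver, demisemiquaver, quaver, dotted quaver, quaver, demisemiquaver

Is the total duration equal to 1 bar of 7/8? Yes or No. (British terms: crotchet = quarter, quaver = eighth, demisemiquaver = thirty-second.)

Yes

One bar of 7/8 = 28 thirty-second notes.
Working in thirty-second notes: dotted quaver = 6; demisemiquaver = 1; quaver = 4; demisemiquaver = 1; demisemiquaver = 1; quaver = 4; dotted quaver = 6; quaver = 4; demisemiquaver = 1.
Total: 6 + 1 + 4 + 1 + 1 + 4 + 6 + 4 + 1 = 28.
28 equals 28, so the answer is Yes.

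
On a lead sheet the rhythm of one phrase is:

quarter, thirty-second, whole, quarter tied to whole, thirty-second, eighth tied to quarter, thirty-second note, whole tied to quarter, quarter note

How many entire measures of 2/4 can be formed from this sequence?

8

One bar of 2/4 = 16 thirty-second notes.
Convert each value to thirty-second notes: quarter = 8; thirty-second = 1; whole = 32; quarter tied to whole (quarter + whole) = 40; thirty-second = 1; eighth tied to quarter (eighth + quarter) = 12; thirty-second note = 1; whole tied to quarter (whole + quarter) = 40; quarter note = 8.
Total: 8 + 1 + 32 + 40 + 1 + 12 + 1 + 40 + 8 = 143.
143 ÷ 16 = 8 complete bars with 15 left over.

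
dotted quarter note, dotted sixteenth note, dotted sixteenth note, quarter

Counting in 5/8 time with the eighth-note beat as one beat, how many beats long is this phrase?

One eighth-note beat = 4 thirty-second notes.
Convert each value to thirty-second notes: dotted quarter note = 12; dotted sixteenth note = 3; dotted sixteenth note = 3; quarter = 8.
Sum: 12 + 3 + 3 + 8 = 26.
26 ÷ 4 = 6.5 beats.

6.5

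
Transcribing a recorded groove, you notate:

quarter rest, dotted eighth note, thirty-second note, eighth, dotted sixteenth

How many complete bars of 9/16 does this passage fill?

One bar of 9/16 = 18 thirty-second notes.
Each duration in thirty-second notes: quarter rest = 8; dotted eighth note = 6; thirty-second note = 1; eighth = 4; dotted sixteenth = 3.
Altogether 8 + 6 + 1 + 4 + 3 = 22.
22 ÷ 18 = 1 complete bar with 4 left over.

1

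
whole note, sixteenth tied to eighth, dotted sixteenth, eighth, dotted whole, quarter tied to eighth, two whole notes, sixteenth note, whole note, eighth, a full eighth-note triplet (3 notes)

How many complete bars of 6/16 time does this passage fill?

17

One bar of 6/16 = 12 thirty-second notes.
In thirty-second notes: whole note = 32; sixteenth tied to eighth (sixteenth + eighth) = 6; dotted sixteenth = 3; eighth = 4; dotted whole = 48; quarter tied to eighth (quarter + eighth) = 12; whole note = 32; whole note = 32; sixteenth note = 2; whole note = 32; eighth = 4; a full eighth-note triplet (3 notes) (three triplet eighths span one quarter) = 8.
Adding: 32 + 6 + 3 + 4 + 48 + 12 + 32 + 32 + 2 + 32 + 4 + 8 = 215.
215 ÷ 12 = 17 complete bars with 11 left over.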